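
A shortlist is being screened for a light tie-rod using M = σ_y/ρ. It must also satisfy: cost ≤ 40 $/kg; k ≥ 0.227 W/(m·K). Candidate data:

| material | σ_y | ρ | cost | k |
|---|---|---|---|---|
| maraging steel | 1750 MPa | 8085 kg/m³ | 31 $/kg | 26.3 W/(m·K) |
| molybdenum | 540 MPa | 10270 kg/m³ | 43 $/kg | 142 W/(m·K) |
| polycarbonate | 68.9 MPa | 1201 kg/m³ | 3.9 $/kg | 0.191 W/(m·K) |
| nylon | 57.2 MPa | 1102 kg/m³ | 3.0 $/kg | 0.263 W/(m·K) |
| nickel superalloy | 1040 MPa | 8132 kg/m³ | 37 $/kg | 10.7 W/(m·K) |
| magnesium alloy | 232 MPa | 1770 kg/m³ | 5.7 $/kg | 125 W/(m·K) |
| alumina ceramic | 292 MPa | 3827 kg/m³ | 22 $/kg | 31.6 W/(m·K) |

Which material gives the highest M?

maraging steel

Screen on constraints: cost ≤ 40 $/kg; k ≥ 0.227 W/(m·K). Survivors: maraging steel, nylon, nickel superalloy, magnesium alloy, alumina ceramic.
Computing M directly (units already consistent):
  maraging steel: M = 216 kN·m/kg
  magnesium alloy: M = 131 kN·m/kg
  nickel superalloy: M = 128 kN·m/kg
  alumina ceramic: M = 76.3 kN·m/kg
  nylon: M = 51.9 kN·m/kg
Maraging steel has the largest M.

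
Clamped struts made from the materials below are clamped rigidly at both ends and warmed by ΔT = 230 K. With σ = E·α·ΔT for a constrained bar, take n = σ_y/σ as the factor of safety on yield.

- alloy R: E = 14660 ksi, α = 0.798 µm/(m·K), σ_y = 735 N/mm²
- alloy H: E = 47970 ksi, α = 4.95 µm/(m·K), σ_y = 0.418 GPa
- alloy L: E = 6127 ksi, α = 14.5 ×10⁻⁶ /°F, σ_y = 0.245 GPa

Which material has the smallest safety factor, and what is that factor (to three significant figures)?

Converting E to GPa, α to ×10⁻⁶/K, σ_y to MPa, then σ and n for each:
  alloy R: E = 101.1, α = 0.798, σ_y = 735.0 → σ = 18.6 MPa, n = 39.6
  alloy H: E = 330.7, α = 4.95, σ_y = 418.0 → σ = 377 MPa, n = 1.11
  alloy L: E = 42.24, α = 26.1, σ_y = 245.0 → σ = 254 MPa, n = 0.966
The minimum is alloy L at n = 0.966.

alloy L, n = 0.966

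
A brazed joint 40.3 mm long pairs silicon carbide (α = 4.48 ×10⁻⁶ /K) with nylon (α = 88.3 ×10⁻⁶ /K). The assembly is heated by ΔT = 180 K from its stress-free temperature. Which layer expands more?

nylon

α(silicon carbide) = 4.48×10⁻⁶/K vs α(nylon) = 88.3×10⁻⁶/K.
Higher α expands more for the same ΔT: nylon.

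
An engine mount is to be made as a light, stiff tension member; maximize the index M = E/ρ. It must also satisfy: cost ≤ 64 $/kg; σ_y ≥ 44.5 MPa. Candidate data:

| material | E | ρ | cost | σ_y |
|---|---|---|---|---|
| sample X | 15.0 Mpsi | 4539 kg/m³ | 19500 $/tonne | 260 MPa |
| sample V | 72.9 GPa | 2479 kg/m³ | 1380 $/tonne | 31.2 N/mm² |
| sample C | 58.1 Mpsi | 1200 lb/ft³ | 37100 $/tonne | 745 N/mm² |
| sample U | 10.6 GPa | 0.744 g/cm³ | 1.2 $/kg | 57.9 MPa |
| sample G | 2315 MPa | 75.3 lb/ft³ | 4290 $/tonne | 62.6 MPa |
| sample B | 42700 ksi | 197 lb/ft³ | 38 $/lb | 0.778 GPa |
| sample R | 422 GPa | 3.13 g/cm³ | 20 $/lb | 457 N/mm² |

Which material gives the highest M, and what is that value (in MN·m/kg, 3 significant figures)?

sample R, M = 135 MN·m/kg

Screen on constraints: cost ≤ 64 $/kg; σ_y ≥ 44.5 MPa. Survivors: sample X, sample C, sample U, sample G, sample R.
After converting to SI:
  sample X: E = 103.4 GPa, ρ = 4539 kg/m³
  sample C: E = 400.6 GPa, ρ = 19220 kg/m³
  sample U: E = 10.60 GPa, ρ = 744.0 kg/m³
  sample G: E = 2.315 GPa, ρ = 1206 kg/m³
  sample R: E = 422.0 GPa, ρ = 3130 kg/m³
  sample R: M = 135 MN·m/kg
  sample X: M = 22.8 MN·m/kg
  sample C: M = 20.8 MN·m/kg
  sample U: M = 14.2 MN·m/kg
  sample G: M = 1.92 MN·m/kg
The maximum is for sample R.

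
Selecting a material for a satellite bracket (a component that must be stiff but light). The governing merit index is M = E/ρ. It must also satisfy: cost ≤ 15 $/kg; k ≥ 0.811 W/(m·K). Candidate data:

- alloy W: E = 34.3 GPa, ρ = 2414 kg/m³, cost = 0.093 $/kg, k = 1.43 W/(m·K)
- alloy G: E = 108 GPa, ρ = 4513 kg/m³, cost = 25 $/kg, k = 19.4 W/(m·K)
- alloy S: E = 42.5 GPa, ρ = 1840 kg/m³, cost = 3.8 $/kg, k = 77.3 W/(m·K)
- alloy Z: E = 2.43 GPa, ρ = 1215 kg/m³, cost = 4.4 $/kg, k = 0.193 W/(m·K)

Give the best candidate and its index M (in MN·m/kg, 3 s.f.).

alloy S, M = 23.1 MN·m/kg

Screen on constraints: cost ≤ 15 $/kg; k ≥ 0.811 W/(m·K). Survivors: alloy W, alloy S.
Per-candidate index values:
  alloy S: M = 23.1 MN·m/kg
  alloy W: M = 14.2 MN·m/kg
Alloy S ranks first.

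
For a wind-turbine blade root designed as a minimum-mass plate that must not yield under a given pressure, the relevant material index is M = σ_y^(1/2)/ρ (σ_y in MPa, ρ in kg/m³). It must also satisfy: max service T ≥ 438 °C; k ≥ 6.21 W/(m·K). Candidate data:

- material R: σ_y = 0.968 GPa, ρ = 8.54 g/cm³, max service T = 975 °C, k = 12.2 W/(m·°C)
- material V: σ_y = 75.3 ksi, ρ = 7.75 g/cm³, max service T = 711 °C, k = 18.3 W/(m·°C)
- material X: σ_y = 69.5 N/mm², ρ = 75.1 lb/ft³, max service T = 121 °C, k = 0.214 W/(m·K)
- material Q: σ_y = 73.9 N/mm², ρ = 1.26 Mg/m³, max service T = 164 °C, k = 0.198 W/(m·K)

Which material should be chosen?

material R

Screen on constraints: max service T ≥ 438 °C; k ≥ 6.21 W/(m·K). Survivors: material R, material V.
Convert each candidate to consistent units, then evaluate M:
  material R: σ_y = 968.0 MPa, ρ = 8540 kg/m³
  material V: σ_y = 519.2 MPa, ρ = 7750 kg/m³
  material R: M = 3.64×10⁻³
  material V: M = 2.94×10⁻³
Material R has the largest M.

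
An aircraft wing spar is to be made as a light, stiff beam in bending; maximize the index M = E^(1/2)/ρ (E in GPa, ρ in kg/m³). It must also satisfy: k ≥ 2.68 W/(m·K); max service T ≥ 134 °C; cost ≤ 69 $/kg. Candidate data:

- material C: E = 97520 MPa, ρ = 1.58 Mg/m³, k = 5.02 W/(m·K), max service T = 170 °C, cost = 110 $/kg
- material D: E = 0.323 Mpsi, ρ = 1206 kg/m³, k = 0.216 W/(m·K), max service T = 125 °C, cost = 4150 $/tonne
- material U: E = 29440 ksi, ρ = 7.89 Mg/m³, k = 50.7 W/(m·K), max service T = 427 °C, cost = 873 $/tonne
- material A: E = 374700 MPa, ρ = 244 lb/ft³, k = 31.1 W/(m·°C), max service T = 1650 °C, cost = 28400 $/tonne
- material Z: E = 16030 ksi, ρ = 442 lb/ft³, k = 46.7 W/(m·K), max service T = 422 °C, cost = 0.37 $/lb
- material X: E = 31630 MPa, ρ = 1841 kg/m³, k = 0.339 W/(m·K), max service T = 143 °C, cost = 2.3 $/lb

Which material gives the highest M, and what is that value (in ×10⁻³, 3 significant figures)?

Screen on constraints: k ≥ 2.68 W/(m·K); max service T ≥ 134 °C; cost ≤ 69 $/kg. Survivors: material U, material A, material Z.
After converting to SI:
  material U: E = 203.0 GPa, ρ = 7890 kg/m³
  material A: E = 374.7 GPa, ρ = 3909 kg/m³
  material Z: E = 110.5 GPa, ρ = 7080 kg/m³
  material A: M = 4.95×10⁻³
  material U: M = 1.81×10⁻³
  material Z: M = 1.48×10⁻³
The maximum is for material A.

material A, M = 4.95×10⁻³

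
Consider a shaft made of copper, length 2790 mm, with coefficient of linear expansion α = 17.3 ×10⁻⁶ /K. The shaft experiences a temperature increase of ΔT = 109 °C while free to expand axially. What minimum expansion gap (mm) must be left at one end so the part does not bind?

ΔL = α·L₀·ΔT = 17.3×10⁻⁶ × 2790 mm × 109.0 K = 5.26 mm.

5.26 mm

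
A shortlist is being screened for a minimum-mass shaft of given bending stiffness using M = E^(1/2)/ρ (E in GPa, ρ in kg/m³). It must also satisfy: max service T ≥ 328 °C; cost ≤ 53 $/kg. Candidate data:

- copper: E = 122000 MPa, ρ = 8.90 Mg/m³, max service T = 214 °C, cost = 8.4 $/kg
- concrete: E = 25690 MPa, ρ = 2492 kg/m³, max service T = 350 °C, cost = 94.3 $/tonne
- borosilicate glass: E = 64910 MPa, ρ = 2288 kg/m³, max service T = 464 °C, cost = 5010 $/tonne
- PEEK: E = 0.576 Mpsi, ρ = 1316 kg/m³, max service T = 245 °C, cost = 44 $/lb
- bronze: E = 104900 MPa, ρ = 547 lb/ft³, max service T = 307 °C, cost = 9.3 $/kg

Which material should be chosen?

Screen on constraints: max service T ≥ 328 °C; cost ≤ 53 $/kg. Survivors: concrete, borosilicate glass.
After converting to SI:
  concrete: E = 25.69 GPa, ρ = 2492 kg/m³
  borosilicate glass: E = 64.91 GPa, ρ = 2288 kg/m³
  borosilicate glass: M = 3.52×10⁻³
  concrete: M = 2.03×10⁻³
Highest index: borosilicate glass.

borosilicate glass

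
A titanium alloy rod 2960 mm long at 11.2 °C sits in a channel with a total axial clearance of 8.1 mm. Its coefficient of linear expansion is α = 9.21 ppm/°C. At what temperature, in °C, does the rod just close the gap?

308 °C

α·L₀·ΔT = 8.1 mm ⇒ ΔT = 8.1 / (9.21×10⁻⁶ × 2960.0) = 297.1 K.
T = 11.2 + 297.1 = 308.3 °C.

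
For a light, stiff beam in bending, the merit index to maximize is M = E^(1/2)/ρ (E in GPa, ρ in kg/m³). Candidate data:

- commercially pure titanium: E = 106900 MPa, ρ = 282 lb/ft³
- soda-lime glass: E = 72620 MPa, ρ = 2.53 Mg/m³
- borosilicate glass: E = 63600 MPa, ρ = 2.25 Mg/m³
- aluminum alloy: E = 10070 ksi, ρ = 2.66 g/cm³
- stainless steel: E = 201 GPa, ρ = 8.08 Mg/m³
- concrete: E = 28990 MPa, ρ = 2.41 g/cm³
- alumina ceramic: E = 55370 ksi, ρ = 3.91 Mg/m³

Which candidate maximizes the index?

alumina ceramic

Normalizing units and computing the index:
  commercially pure titanium: E = 106.9 GPa, ρ = 4517 kg/m³
  soda-lime glass: E = 72.62 GPa, ρ = 2530 kg/m³
  borosilicate glass: E = 63.60 GPa, ρ = 2250 kg/m³
  aluminum alloy: E = 69.43 GPa, ρ = 2660 kg/m³
  stainless steel: E = 201.0 GPa, ρ = 8080 kg/m³
  concrete: E = 28.99 GPa, ρ = 2410 kg/m³
  alumina ceramic: E = 381.8 GPa, ρ = 3910 kg/m³
  alumina ceramic: M = 5.00×10⁻³
  borosilicate glass: M = 3.54×10⁻³
  soda-lime glass: M = 3.37×10⁻³
  aluminum alloy: M = 3.13×10⁻³
  commercially pure titanium: M = 2.29×10⁻³
  concrete: M = 2.23×10⁻³
  stainless steel: M = 1.75×10⁻³
Alumina ceramic ranks first.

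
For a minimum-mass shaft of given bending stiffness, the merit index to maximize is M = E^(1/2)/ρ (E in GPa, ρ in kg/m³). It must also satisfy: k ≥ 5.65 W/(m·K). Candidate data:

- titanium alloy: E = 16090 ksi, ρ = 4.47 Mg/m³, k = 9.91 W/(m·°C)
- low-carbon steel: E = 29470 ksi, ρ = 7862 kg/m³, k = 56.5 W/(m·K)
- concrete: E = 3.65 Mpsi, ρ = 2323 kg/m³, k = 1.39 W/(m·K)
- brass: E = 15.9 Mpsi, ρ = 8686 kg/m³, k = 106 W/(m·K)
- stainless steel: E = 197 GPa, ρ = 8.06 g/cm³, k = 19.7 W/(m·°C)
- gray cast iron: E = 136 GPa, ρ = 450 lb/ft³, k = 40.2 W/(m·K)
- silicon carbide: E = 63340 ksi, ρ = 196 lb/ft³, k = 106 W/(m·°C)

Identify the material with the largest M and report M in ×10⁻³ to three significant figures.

silicon carbide, M = 6.66×10⁻³

Screen on constraints: k ≥ 5.65 W/(m·K). Survivors: titanium alloy, low-carbon steel, brass, stainless steel, gray cast iron, silicon carbide.
Putting every candidate on a common basis:
  titanium alloy: E = 110.9 GPa, ρ = 4470 kg/m³
  low-carbon steel: E = 203.2 GPa, ρ = 7862 kg/m³
  brass: E = 109.6 GPa, ρ = 8686 kg/m³
  stainless steel: E = 197.0 GPa, ρ = 8060 kg/m³
  gray cast iron: E = 136.0 GPa, ρ = 7208 kg/m³
  silicon carbide: E = 436.7 GPa, ρ = 3140 kg/m³
  silicon carbide: M = 6.66×10⁻³
  titanium alloy: M = 2.36×10⁻³
  low-carbon steel: M = 1.81×10⁻³
  stainless steel: M = 1.74×10⁻³
  gray cast iron: M = 1.62×10⁻³
  brass: M = 1.21×10⁻³
Silicon carbide has the largest M.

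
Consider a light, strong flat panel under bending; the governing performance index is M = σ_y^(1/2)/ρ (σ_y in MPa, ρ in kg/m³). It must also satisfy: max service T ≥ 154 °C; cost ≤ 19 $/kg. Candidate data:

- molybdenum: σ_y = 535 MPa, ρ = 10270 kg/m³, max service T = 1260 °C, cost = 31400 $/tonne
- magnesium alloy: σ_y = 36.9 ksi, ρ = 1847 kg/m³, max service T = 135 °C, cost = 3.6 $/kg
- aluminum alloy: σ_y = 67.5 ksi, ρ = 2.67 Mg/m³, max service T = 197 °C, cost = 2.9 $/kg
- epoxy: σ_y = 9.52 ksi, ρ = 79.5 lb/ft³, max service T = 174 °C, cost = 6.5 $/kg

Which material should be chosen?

Screen on constraints: max service T ≥ 154 °C; cost ≤ 19 $/kg. Survivors: aluminum alloy, epoxy.
Normalizing units and computing the index:
  aluminum alloy: σ_y = 465.4 MPa, ρ = 2670 kg/m³
  epoxy: σ_y = 65.64 MPa, ρ = 1273 kg/m³
  aluminum alloy: M = 8.08×10⁻³
  epoxy: M = 6.36×10⁻³
Aluminum alloy has the largest M.

aluminum alloy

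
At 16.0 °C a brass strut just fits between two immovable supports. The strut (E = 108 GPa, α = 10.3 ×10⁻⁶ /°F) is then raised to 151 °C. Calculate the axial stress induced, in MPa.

270 MPa

α = 10.3×10⁻⁶/°F × 9/5 = 18.5×10⁻⁶/K.
ΔT = 135.0 K. Constrained thermal stress σ = E·α·ΔT = 108.0×10³ MPa × 18.5×10⁻⁶ × 135.0 = 270 MPa (compressive).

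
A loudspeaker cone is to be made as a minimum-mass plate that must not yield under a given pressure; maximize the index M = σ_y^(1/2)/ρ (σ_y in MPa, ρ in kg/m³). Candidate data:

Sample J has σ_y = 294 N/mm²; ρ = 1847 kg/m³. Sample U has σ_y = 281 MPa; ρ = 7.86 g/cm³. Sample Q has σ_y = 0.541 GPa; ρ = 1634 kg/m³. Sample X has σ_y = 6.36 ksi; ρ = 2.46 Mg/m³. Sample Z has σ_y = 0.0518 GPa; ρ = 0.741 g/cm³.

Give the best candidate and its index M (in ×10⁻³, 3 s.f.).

sample Q, M = 14.2×10⁻³

After converting to SI:
  sample J: σ_y = 294.0 MPa, ρ = 1847 kg/m³
  sample U: σ_y = 281.0 MPa, ρ = 7860 kg/m³
  sample Q: σ_y = 541.0 MPa, ρ = 1634 kg/m³
  sample X: σ_y = 43.85 MPa, ρ = 2460 kg/m³
  sample Z: σ_y = 51.80 MPa, ρ = 741.0 kg/m³
  sample Q: M = 14.2×10⁻³
  sample Z: M = 9.71×10⁻³
  sample J: M = 9.28×10⁻³
  sample X: M = 2.69×10⁻³
  sample U: M = 2.13×10⁻³
Highest index: sample Q.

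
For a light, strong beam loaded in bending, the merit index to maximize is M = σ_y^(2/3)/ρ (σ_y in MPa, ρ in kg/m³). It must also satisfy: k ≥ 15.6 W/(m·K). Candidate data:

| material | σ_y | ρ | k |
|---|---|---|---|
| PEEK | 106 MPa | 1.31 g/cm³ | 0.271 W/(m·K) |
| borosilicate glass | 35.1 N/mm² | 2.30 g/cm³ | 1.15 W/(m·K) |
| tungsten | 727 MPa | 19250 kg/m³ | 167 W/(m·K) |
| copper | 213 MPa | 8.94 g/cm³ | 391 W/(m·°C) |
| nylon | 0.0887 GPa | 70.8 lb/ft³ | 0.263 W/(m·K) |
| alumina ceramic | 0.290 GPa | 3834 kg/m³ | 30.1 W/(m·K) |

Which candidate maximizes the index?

Screen on constraints: k ≥ 15.6 W/(m·K). Survivors: tungsten, copper, alumina ceramic.
In SI units:
  tungsten: σ_y = 727.0 MPa, ρ = 19250 kg/m³
  copper: σ_y = 213.0 MPa, ρ = 8940 kg/m³
  alumina ceramic: σ_y = 290.0 MPa, ρ = 3834 kg/m³
  alumina ceramic: M = 11.4×10⁻³
  tungsten: M = 4.20×10⁻³
  copper: M = 3.99×10⁻³
Highest index: alumina ceramic.

alumina ceramic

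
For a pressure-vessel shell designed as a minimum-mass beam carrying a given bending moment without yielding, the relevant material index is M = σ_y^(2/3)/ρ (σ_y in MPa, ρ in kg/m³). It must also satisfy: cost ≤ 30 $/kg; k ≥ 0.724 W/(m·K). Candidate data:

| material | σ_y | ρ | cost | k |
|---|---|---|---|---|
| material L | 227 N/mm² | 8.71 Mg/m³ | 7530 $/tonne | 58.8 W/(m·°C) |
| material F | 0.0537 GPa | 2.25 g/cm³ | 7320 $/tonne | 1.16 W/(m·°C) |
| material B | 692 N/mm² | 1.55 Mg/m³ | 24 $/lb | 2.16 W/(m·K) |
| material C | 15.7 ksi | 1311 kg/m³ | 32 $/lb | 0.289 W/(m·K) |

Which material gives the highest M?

material F

Screen on constraints: cost ≤ 30 $/kg; k ≥ 0.724 W/(m·K). Survivors: material L, material F.
Putting every candidate on a common basis:
  material L: σ_y = 227.0 MPa, ρ = 8710 kg/m³
  material F: σ_y = 53.70 MPa, ρ = 2250 kg/m³
  material F: M = 6.33×10⁻³
  material L: M = 4.27×10⁻³
Material F has the largest M.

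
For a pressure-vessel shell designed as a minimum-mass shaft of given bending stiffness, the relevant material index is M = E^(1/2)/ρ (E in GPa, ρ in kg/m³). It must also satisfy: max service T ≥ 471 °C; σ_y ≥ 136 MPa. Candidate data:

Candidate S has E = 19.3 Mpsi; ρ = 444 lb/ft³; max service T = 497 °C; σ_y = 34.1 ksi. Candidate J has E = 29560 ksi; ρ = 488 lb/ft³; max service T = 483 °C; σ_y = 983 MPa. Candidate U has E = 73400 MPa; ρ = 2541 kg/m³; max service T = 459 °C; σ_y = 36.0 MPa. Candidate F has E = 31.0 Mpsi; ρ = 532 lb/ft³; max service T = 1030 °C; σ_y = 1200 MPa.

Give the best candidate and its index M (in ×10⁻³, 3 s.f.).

candidate J, M = 1.83×10⁻³

Screen on constraints: max service T ≥ 471 °C; σ_y ≥ 136 MPa. Survivors: candidate S, candidate J, candidate F.
After converting to SI:
  candidate S: E = 133.1 GPa, ρ = 7112 kg/m³
  candidate J: E = 203.8 GPa, ρ = 7817 kg/m³
  candidate F: E = 213.7 GPa, ρ = 8522 kg/m³
  candidate J: M = 1.83×10⁻³
  candidate F: M = 1.72×10⁻³
  candidate S: M = 1.62×10⁻³
The maximum is for candidate J.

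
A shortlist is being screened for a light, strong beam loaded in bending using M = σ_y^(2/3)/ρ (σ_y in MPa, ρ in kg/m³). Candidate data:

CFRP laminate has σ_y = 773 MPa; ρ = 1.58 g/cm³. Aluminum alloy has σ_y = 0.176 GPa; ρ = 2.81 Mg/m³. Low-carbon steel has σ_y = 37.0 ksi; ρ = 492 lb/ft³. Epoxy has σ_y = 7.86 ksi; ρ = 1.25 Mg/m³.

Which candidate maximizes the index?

CFRP laminate

After converting to SI:
  CFRP laminate: σ_y = 773.0 MPa, ρ = 1580 kg/m³
  aluminum alloy: σ_y = 176.0 MPa, ρ = 2810 kg/m³
  low-carbon steel: σ_y = 255.1 MPa, ρ = 7881 kg/m³
  epoxy: σ_y = 54.19 MPa, ρ = 1250 kg/m³
  CFRP laminate: M = 53.3×10⁻³
  epoxy: M = 11.5×10⁻³
  aluminum alloy: M = 11.2×10⁻³
  low-carbon steel: M = 5.10×10⁻³
CFRP laminate has the largest M.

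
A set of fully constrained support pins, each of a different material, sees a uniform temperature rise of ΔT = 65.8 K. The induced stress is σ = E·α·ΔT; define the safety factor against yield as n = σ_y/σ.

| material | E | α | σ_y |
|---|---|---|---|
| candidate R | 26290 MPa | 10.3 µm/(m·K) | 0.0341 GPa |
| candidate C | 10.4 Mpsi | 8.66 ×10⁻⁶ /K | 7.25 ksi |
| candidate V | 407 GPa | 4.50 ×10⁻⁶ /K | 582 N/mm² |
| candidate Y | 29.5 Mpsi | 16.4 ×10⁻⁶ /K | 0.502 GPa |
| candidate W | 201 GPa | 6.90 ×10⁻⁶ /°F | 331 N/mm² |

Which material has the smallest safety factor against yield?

candidate C

Per material, after unit conversion:
  candidate R: E = 26.29, α = 10.3, σ_y = 34.10 → σ = 17.8 MPa, n = 1.91
  candidate C: E = 71.71, α = 8.66, σ_y = 49.99 → σ = 40.9 MPa, n = 1.22
  candidate V: E = 407.0, α = 4.50, σ_y = 582.0 → σ = 121 MPa, n = 4.83
  candidate Y: E = 203.4, α = 16.4, σ_y = 502.0 → σ = 219 MPa, n = 2.29
  candidate W: E = 201.0, α = 12.4, σ_y = 331.0 → σ = 164 MPa, n = 2.02
Smallest n: candidate C with n = 1.22.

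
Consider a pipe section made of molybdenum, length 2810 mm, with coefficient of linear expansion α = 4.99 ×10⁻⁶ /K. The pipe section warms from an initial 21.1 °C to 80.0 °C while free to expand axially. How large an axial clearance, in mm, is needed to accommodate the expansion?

0.826 mm

ΔT = 80.0 − 21.1 = 58.90 K.
ΔL = α·L₀·ΔT = 4.99×10⁻⁶ × 2810 mm × 58.90 K = 0.826 mm.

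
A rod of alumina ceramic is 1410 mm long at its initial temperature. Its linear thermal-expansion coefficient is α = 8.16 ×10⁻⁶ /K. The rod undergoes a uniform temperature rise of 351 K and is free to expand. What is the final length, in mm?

1414.0 mm

ΔL = α·L₀·ΔT = 8.16×10⁻⁶ × 1410 mm × 351.0 K = 4.04 mm.
L = L₀ + ΔL = 1410 + 4.04 = 1414.0 mm.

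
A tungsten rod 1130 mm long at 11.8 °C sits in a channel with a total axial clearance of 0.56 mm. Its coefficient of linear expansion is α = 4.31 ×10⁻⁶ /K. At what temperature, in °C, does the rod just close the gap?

127 °C

α·L₀·ΔT = 0.56 mm ⇒ ΔT = 0.56 / (4.31×10⁻⁶ × 1130.0) = 115.0 K.
T = 11.8 + 115.0 = 126.8 °C.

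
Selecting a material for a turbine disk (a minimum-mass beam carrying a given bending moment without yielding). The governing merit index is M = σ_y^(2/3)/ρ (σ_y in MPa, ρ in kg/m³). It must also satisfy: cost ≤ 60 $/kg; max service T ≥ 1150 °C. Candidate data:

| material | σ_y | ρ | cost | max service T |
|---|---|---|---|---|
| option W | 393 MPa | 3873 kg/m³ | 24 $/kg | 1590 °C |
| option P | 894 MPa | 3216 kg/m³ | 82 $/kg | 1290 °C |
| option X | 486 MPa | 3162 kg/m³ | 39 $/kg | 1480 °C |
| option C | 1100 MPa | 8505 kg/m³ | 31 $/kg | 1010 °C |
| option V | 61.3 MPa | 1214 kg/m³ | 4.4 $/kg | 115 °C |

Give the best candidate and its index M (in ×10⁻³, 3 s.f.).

Screen on constraints: cost ≤ 60 $/kg; max service T ≥ 1150 °C. Survivors: option W, option X.
Per-candidate index values:
  option X: M = 19.5×10⁻³
  option W: M = 13.9×10⁻³
Highest index: option X.

option X, M = 19.5×10⁻³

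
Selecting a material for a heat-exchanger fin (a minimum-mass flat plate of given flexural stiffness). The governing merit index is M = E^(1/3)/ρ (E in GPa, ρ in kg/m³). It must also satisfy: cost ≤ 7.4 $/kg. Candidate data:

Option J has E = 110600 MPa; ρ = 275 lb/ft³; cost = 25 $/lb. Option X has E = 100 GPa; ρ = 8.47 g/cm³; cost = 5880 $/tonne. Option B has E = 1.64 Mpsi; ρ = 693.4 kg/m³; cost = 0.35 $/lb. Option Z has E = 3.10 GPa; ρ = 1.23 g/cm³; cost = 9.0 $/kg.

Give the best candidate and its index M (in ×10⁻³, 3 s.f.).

option B, M = 3.24×10⁻³

Screen on constraints: cost ≤ 7.4 $/kg. Survivors: option X, option B.
Convert each candidate to consistent units, then evaluate M:
  option X: E = 100.0 GPa, ρ = 8470 kg/m³
  option B: E = 11.31 GPa, ρ = 693.4 kg/m³
  option B: M = 3.24×10⁻³
  option X: M = 0.548×10⁻³
Highest index: option B.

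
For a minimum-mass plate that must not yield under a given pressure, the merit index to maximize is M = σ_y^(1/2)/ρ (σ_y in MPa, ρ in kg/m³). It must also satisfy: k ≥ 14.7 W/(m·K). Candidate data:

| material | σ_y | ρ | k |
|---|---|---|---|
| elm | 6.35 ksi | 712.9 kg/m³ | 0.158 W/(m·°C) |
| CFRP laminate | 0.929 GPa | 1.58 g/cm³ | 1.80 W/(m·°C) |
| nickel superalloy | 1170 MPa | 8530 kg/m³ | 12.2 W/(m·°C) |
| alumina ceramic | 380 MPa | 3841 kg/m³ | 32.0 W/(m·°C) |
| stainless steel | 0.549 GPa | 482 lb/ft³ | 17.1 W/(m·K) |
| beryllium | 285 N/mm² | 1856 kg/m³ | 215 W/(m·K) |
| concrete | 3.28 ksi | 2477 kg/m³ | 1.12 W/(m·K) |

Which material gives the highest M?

Screen on constraints: k ≥ 14.7 W/(m·K). Survivors: alumina ceramic, stainless steel, beryllium.
Convert each candidate to consistent units, then evaluate M:
  alumina ceramic: σ_y = 380.0 MPa, ρ = 3841 kg/m³
  stainless steel: σ_y = 549.0 MPa, ρ = 7721 kg/m³
  beryllium: σ_y = 285.0 MPa, ρ = 1856 kg/m³
  beryllium: M = 9.10×10⁻³
  alumina ceramic: M = 5.08×10⁻³
  stainless steel: M = 3.03×10⁻³
Beryllium has the largest M.

beryllium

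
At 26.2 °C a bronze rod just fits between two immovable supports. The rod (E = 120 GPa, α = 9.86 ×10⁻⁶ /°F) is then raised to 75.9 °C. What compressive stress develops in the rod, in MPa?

α = 9.86×10⁻⁶/°F × 9/5 = 17.7×10⁻⁶/K.
ΔT = 49.70 K. Constrained thermal stress σ = E·α·ΔT = 120.0×10³ MPa × 17.7×10⁻⁶ × 49.70 = 106 MPa (compressive).

106 MPa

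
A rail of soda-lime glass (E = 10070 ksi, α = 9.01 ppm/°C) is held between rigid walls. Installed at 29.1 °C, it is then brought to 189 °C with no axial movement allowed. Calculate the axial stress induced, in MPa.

100 MPa

E = 10070 ksi = 69.43 GPa.
ΔT = 159.9 K. Constrained thermal stress σ = E·α·ΔT = 69.43×10³ MPa × 9.01×10⁻⁶ × 159.9 = 100 MPa (compressive).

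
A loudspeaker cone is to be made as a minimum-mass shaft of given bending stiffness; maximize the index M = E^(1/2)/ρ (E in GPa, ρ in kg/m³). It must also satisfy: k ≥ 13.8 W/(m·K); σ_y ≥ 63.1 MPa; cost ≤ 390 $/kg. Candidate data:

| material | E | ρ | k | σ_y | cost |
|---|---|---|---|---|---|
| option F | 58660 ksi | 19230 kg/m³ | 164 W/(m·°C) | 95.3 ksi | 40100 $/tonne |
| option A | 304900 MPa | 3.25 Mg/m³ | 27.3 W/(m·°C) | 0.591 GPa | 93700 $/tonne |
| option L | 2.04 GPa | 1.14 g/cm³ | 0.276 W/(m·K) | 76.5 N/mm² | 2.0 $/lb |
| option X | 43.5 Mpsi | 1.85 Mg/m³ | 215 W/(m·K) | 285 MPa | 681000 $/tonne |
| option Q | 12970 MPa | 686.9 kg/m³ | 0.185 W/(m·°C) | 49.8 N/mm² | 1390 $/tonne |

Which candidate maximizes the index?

option A

Screen on constraints: k ≥ 13.8 W/(m·K); σ_y ≥ 63.1 MPa; cost ≤ 390 $/kg. Survivors: option F, option A.
Normalizing units and computing the index:
  option F: E = 404.4 GPa, ρ = 19230 kg/m³
  option A: E = 304.9 GPa, ρ = 3250 kg/m³
  option A: M = 5.37×10⁻³
  option F: M = 1.05×10⁻³
The maximum is for option A.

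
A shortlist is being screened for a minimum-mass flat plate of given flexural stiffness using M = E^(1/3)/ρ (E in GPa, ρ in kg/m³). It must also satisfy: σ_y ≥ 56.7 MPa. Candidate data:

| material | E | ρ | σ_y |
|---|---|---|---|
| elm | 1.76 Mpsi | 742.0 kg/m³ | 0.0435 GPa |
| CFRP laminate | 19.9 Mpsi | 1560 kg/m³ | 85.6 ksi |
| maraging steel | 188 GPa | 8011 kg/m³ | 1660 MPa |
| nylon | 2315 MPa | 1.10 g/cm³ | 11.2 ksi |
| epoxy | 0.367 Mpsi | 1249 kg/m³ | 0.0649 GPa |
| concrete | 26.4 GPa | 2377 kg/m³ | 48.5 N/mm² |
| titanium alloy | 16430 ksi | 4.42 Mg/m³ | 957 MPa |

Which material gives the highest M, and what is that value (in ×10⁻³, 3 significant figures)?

CFRP laminate, M = 3.31×10⁻³

Screen on constraints: σ_y ≥ 56.7 MPa. Survivors: CFRP laminate, maraging steel, nylon, epoxy, titanium alloy.
Convert each candidate to consistent units, then evaluate M:
  CFRP laminate: E = 137.2 GPa, ρ = 1560 kg/m³
  maraging steel: E = 188.0 GPa, ρ = 8011 kg/m³
  nylon: E = 2.315 GPa, ρ = 1100 kg/m³
  epoxy: E = 2.530 GPa, ρ = 1249 kg/m³
  titanium alloy: E = 113.3 GPa, ρ = 4420 kg/m³
  CFRP laminate: M = 3.31×10⁻³
  nylon: M = 1.20×10⁻³
  titanium alloy: M = 1.09×10⁻³
  epoxy: M = 1.09×10⁻³
  maraging steel: M = 0.715×10⁻³
The maximum is for CFRP laminate.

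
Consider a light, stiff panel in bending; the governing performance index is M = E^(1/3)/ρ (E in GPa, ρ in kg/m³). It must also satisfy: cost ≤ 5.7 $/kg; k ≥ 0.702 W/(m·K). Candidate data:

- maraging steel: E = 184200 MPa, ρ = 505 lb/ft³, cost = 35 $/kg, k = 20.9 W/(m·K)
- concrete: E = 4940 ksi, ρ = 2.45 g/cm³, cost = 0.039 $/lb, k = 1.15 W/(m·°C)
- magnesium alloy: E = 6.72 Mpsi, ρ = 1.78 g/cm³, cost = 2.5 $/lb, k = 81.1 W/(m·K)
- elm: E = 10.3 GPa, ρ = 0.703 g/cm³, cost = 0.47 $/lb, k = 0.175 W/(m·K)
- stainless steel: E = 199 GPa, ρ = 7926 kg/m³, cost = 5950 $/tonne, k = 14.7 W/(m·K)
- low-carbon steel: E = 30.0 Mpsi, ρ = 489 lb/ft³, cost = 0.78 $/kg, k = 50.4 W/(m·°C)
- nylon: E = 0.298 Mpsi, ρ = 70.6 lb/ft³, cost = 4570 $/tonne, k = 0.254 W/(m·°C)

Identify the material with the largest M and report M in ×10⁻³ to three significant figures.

Screen on constraints: cost ≤ 5.7 $/kg; k ≥ 0.702 W/(m·K). Survivors: concrete, magnesium alloy, low-carbon steel.
After converting to SI:
  concrete: E = 34.06 GPa, ρ = 2450 kg/m³
  magnesium alloy: E = 46.33 GPa, ρ = 1780 kg/m³
  low-carbon steel: E = 206.8 GPa, ρ = 7833 kg/m³
  magnesium alloy: M = 2.02×10⁻³
  concrete: M = 1.32×10⁻³
  low-carbon steel: M = 0.755×10⁻³
Magnesium alloy has the largest M.

magnesium alloy, M = 2.02×10⁻³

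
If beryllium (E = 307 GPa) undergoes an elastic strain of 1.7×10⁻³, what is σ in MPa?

522 MPa

σ = E·ε = 307000 MPa × 1.7×10⁻³ = 522 MPa.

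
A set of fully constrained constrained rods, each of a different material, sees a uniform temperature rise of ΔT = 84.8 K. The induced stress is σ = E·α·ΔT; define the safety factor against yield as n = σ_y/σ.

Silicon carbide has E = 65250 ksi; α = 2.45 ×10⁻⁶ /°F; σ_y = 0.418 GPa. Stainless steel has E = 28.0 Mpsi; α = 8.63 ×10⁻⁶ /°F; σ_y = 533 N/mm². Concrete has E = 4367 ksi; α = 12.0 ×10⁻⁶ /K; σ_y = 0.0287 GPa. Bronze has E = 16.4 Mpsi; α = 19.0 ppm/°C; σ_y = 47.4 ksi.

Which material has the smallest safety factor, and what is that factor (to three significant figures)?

With everything in SI (GPa, ×10⁻⁶/K, MPa):
  silicon carbide: E = 449.9, α = 4.41, σ_y = 418.0 → σ = 168 MPa, n = 2.48
  stainless steel: E = 193.1, α = 15.5, σ_y = 533.0 → σ = 254 MPa, n = 2.10
  concrete: E = 30.11, α = 12.0, σ_y = 28.70 → σ = 30.6 MPa, n = 0.937
  bronze: E = 113.1, α = 19.0, σ_y = 326.8 → σ = 182 MPa, n = 1.79
Smallest n: concrete with n = 0.937.

concrete, n = 0.937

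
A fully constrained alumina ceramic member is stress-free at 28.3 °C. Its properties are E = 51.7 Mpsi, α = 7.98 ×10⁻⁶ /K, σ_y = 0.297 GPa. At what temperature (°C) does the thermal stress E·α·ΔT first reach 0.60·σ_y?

90.9 °C

E = 51.7 Mpsi = 356.5 GPa.
σ_y = 0.297 GPa = 297.0 MPa.
E·α·ΔT = 178.2 MPa ⇒ ΔT = 178.2 / (356.5×10³ × 7.98×10⁻⁶) = 62.65 K.
T = 28.3 + 62.65 = 90.95 °C.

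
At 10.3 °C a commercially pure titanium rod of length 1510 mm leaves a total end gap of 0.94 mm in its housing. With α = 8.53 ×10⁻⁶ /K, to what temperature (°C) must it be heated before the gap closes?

83.3 °C

α·L₀·ΔT = 0.94 mm ⇒ ΔT = 0.94 / (8.53×10⁻⁶ × 1510.0) = 72.98 K.
T = 10.3 + 72.98 = 83.28 °C.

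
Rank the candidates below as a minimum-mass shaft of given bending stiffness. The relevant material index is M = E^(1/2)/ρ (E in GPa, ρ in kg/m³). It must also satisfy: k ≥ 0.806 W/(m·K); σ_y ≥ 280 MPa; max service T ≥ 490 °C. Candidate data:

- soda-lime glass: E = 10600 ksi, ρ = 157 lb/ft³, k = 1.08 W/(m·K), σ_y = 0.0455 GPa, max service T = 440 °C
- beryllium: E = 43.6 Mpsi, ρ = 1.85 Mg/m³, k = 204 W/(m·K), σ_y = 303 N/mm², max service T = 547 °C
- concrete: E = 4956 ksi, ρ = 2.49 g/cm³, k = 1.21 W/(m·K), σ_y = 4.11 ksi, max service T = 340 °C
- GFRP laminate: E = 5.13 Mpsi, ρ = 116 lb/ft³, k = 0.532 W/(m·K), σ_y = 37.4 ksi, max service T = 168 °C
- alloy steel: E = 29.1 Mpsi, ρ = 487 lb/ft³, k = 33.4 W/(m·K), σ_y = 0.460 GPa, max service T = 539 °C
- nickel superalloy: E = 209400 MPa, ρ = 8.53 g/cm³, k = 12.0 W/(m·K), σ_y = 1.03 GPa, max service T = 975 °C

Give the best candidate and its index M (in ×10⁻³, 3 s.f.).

beryllium, M = 9.37×10⁻³

Screen on constraints: k ≥ 0.806 W/(m·K); σ_y ≥ 280 MPa; max service T ≥ 490 °C. Survivors: beryllium, alloy steel, nickel superalloy.
After converting to SI:
  beryllium: E = 300.6 GPa, ρ = 1850 kg/m³
  alloy steel: E = 200.6 GPa, ρ = 7801 kg/m³
  nickel superalloy: E = 209.4 GPa, ρ = 8530 kg/m³
  beryllium: M = 9.37×10⁻³
  alloy steel: M = 1.82×10⁻³
  nickel superalloy: M = 1.70×10⁻³
Beryllium has the largest M.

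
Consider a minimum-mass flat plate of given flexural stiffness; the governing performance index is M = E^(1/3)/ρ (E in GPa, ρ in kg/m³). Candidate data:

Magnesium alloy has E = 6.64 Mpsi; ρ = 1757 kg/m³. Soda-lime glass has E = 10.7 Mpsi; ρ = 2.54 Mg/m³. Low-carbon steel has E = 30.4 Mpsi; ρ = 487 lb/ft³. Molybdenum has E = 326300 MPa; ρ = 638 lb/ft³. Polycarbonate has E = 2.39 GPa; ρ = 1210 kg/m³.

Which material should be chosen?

Convert each candidate to consistent units, then evaluate M:
  magnesium alloy: E = 45.78 GPa, ρ = 1757 kg/m³
  soda-lime glass: E = 73.77 GPa, ρ = 2540 kg/m³
  low-carbon steel: E = 209.6 GPa, ρ = 7801 kg/m³
  molybdenum: E = 326.3 GPa, ρ = 10220 kg/m³
  polycarbonate: E = 2.390 GPa, ρ = 1210 kg/m³
  magnesium alloy: M = 2.04×10⁻³
  soda-lime glass: M = 1.65×10⁻³
  polycarbonate: M = 1.10×10⁻³
  low-carbon steel: M = 0.761×10⁻³
  molybdenum: M = 0.674×10⁻³
Magnesium alloy ranks first.

magnesium alloy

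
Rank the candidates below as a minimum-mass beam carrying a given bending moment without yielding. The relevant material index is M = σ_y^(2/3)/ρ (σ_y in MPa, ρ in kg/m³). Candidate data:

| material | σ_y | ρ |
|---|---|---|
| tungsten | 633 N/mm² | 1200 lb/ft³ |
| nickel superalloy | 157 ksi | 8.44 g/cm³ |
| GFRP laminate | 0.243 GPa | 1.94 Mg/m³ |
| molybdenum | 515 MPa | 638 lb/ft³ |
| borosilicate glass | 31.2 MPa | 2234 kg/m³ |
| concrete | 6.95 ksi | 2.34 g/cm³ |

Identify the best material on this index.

In SI units:
  tungsten: σ_y = 633.0 MPa, ρ = 19220 kg/m³
  nickel superalloy: σ_y = 1082 MPa, ρ = 8440 kg/m³
  GFRP laminate: σ_y = 243.0 MPa, ρ = 1940 kg/m³
  molybdenum: σ_y = 515.0 MPa, ρ = 10220 kg/m³
  borosilicate glass: σ_y = 31.20 MPa, ρ = 2234 kg/m³
  concrete: σ_y = 47.92 MPa, ρ = 2340 kg/m³
  GFRP laminate: M = 20.1×10⁻³
  nickel superalloy: M = 12.5×10⁻³
  molybdenum: M = 6.29×10⁻³
  concrete: M = 5.64×10⁻³
  borosilicate glass: M = 4.44×10⁻³
  tungsten: M = 3.84×10⁻³
Highest index: GFRP laminate.

GFRP laminate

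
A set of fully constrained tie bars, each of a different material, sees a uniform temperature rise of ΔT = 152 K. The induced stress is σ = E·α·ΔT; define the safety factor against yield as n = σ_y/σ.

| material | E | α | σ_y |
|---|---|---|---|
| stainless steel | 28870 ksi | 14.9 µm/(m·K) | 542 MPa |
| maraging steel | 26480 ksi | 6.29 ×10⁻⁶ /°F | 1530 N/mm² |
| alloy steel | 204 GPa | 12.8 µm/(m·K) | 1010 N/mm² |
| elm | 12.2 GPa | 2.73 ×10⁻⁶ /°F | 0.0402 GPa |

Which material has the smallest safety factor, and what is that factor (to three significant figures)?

Converting E to GPa, α to ×10⁻⁶/K, σ_y to MPa, then σ and n for each:
  stainless steel: E = 199.1, α = 14.9, σ_y = 542.0 → σ = 451 MPa, n = 1.20
  maraging steel: E = 182.6, α = 11.3, σ_y = 1530 → σ = 314 MPa, n = 4.87
  alloy steel: E = 204.0, α = 12.8, σ_y = 1010 → σ = 397 MPa, n = 2.54
  elm: E = 12.20, α = 4.91, σ_y = 40.20 → σ = 9.11 MPa, n = 4.41
Stainless steel has the lowest safety factor, n = 1.20.

stainless steel, n = 1.20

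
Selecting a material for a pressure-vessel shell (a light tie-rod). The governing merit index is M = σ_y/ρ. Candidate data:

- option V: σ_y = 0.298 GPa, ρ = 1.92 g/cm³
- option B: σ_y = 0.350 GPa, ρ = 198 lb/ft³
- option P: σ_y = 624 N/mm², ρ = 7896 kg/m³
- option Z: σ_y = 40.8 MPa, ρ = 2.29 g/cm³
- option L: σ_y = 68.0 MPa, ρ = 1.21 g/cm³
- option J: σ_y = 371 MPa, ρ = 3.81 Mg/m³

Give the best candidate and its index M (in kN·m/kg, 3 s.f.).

option V, M = 155 kN·m/kg

Normalizing units and computing the index:
  option V: σ_y = 298.0 MPa, ρ = 1920 kg/m³
  option B: σ_y = 350.0 MPa, ρ = 3172 kg/m³
  option P: σ_y = 624.0 MPa, ρ = 7896 kg/m³
  option Z: σ_y = 40.80 MPa, ρ = 2290 kg/m³
  option L: σ_y = 68.00 MPa, ρ = 1210 kg/m³
  option J: σ_y = 371.0 MPa, ρ = 3810 kg/m³
  option V: M = 155 kN·m/kg
  option B: M = 110 kN·m/kg
  option J: M = 97.4 kN·m/kg
  option P: M = 79.0 kN·m/kg
  option L: M = 56.2 kN·m/kg
  option Z: M = 17.8 kN·m/kg
The maximum is for option V.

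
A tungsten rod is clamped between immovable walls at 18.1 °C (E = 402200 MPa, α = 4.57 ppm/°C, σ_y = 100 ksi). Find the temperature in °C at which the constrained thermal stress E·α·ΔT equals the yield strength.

393 °C

E = 402200 MPa = 402.2 GPa.
σ_y = 100 ksi = 689.5 MPa.
E·α·ΔT = 689.5 MPa ⇒ ΔT = 689.5 / (402.2×10³ × 4.57×10⁻⁶) = 375.1 K.
T = 18.1 + 375.1 = 393.2 °C.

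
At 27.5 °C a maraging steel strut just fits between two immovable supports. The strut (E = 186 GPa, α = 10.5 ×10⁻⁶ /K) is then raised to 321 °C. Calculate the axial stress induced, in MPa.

573 MPa

ΔT = 293.5 K. Constrained thermal stress σ = E·α·ΔT = 186.0×10³ MPa × 10.5×10⁻⁶ × 293.5 = 573 MPa (compressive).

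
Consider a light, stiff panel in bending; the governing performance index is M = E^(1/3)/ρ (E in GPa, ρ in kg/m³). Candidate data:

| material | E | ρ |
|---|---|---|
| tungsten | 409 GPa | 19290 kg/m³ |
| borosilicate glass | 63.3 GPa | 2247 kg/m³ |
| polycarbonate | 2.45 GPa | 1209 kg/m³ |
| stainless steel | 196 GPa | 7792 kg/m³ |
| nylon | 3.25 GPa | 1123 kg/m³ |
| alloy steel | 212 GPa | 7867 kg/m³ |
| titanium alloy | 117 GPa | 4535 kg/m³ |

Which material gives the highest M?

Per-candidate index values:
  borosilicate glass: M = 1.77×10⁻³
  nylon: M = 1.32×10⁻³
  polycarbonate: M = 1.12×10⁻³
  titanium alloy: M = 1.08×10⁻³
  alloy steel: M = 0.758×10⁻³
  stainless steel: M = 0.745×10⁻³
  tungsten: M = 0.385×10⁻³
Borosilicate glass has the largest M.

borosilicate glass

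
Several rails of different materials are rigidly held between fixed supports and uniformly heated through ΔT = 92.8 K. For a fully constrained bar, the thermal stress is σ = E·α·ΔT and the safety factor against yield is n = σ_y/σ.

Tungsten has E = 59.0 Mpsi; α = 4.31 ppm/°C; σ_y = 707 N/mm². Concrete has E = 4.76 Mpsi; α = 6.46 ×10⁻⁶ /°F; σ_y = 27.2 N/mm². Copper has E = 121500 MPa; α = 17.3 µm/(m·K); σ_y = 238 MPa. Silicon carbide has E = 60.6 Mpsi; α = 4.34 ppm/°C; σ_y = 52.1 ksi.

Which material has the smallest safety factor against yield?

Per material, after unit conversion:
  tungsten: E = 406.8, α = 4.31, σ_y = 707.0 → σ = 163 MPa, n = 4.35
  concrete: E = 32.82, α = 11.6, σ_y = 27.20 → σ = 35.4 MPa, n = 0.768
  copper: E = 121.5, α = 17.3, σ_y = 238.0 → σ = 195 MPa, n = 1.22
  silicon carbide: E = 417.8, α = 4.34, σ_y = 359.2 → σ = 168 MPa, n = 2.13
Smallest n: concrete with n = 0.768.

concrete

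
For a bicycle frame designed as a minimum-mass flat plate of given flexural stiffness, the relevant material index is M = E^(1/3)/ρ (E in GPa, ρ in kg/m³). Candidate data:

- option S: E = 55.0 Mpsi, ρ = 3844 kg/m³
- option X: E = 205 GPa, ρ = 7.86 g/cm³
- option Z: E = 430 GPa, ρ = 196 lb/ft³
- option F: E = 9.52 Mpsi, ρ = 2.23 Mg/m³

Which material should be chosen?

option Z

Putting every candidate on a common basis:
  option S: E = 379.2 GPa, ρ = 3844 kg/m³
  option X: E = 205.0 GPa, ρ = 7860 kg/m³
  option Z: E = 430.0 GPa, ρ = 3140 kg/m³
  option F: E = 65.64 GPa, ρ = 2230 kg/m³
  option Z: M = 2.40×10⁻³
  option S: M = 1.88×10⁻³
  option F: M = 1.81×10⁻³
  option X: M = 0.750×10⁻³
The maximum is for option Z.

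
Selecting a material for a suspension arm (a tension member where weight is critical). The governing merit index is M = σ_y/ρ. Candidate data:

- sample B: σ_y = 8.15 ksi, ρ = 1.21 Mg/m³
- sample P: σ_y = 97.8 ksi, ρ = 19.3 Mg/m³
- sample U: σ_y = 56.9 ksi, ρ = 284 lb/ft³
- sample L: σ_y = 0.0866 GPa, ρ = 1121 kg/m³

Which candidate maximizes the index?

In SI units:
  sample B: σ_y = 56.19 MPa, ρ = 1210 kg/m³
  sample P: σ_y = 674.3 MPa, ρ = 19300 kg/m³
  sample U: σ_y = 392.3 MPa, ρ = 4549 kg/m³
  sample L: σ_y = 86.60 MPa, ρ = 1121 kg/m³
  sample U: M = 86.2 kN·m/kg
  sample L: M = 77.3 kN·m/kg
  sample B: M = 46.4 kN·m/kg
  sample P: M = 34.9 kN·m/kg
The maximum is for sample U.

sample U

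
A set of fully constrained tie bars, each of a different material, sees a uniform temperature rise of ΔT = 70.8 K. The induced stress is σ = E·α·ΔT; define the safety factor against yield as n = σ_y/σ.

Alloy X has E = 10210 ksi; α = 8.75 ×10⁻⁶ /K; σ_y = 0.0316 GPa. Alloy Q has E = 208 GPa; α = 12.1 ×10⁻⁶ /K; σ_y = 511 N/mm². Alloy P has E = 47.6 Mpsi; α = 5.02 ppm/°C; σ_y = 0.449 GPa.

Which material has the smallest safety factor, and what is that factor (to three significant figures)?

With everything in SI (GPa, ×10⁻⁶/K, MPa):
  alloy X: E = 70.40, α = 8.75, σ_y = 31.60 → σ = 43.6 MPa, n = 0.725
  alloy Q: E = 208.0, α = 12.1, σ_y = 511.0 → σ = 178 MPa, n = 2.87
  alloy P: E = 328.2, α = 5.02, σ_y = 449.0 → σ = 117 MPa, n = 3.85
Smallest n: alloy X with n = 0.725.

alloy X, n = 0.725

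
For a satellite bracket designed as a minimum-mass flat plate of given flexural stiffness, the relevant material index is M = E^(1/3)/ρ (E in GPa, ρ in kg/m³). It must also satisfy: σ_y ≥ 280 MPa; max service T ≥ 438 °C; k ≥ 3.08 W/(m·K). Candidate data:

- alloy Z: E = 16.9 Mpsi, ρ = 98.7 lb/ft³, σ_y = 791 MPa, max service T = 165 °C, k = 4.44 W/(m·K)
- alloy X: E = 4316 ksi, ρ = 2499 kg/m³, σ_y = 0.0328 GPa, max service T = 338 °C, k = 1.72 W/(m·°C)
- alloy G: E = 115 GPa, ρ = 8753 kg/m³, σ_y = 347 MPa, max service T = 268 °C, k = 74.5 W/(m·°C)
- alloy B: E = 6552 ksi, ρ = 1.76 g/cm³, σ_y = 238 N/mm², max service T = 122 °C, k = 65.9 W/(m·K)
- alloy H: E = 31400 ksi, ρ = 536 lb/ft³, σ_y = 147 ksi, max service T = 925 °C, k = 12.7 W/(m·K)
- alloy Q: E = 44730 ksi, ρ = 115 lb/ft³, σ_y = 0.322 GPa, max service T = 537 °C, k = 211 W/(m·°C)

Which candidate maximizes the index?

alloy Q

Screen on constraints: σ_y ≥ 280 MPa; max service T ≥ 438 °C; k ≥ 3.08 W/(m·K). Survivors: alloy H, alloy Q.
After converting to SI:
  alloy H: E = 216.5 GPa, ρ = 8586 kg/m³
  alloy Q: E = 308.4 GPa, ρ = 1842 kg/m³
  alloy Q: M = 3.67×10⁻³
  alloy H: M = 0.699×10⁻³
The maximum is for alloy Q.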